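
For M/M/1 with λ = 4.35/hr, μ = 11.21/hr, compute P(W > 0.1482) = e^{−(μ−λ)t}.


W ~ Exponential(μ−λ) for M/M/1.
μ − λ = 11.21 − 4.35 = 6.8600
P(W > t) = e^{−(μ−λ)t} = e^{−1.0167} = 0.361804

Final: 0.361804


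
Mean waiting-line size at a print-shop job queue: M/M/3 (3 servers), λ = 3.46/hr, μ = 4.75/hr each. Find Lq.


a = λ/μ = 0.7284; ρ = a/3 = 0.2428
P₀ = 0.481049
Lq = P₀·a^c·ρ / (c!·(1−ρ)²) = 0.481049·0.38650·0.2428/(6·0.57334)
= 0.01312

Final: 0.01312


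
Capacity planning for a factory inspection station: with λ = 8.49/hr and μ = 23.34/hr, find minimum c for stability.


Stability requires cμ > λ ⇔ c > λ/μ.
λ/μ = 8.49/23.34 = 0.3638
Minimum integer c = ⌊0.3638⌋ + 1 = 1
Check: 1·23.34 = 23.34 > 8.49, while 0·23.34 = 0.00 ≤ 8.49

Final: 1 servers


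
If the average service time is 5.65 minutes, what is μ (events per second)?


μ = 1/(service time) in consistent units.
1 second = 0.0166667 min, so μ = 0.0166667/5.65 = 0.002950 per second

Final: 0.002950 /sec


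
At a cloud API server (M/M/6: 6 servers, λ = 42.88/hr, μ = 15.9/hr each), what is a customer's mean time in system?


a = 2.6969; ρ = 0.4495; P₀ = 0.066819
Lq = P₀·a^c·ρ/(c!(1−ρ)²) = 0.05295
Wq = Lq/λ = 0.05295/42.88 = 0.001235 hr
W = Wq + 1/μ = 0.001235 + 0.06289 = 0.06413 hr

Final: 0.06413 hr


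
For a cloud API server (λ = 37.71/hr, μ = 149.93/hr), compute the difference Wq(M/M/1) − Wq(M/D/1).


ρ = 37.71/149.93 = 0.2515
Wq(M/M/1) = ρ/(μ−λ) = 0.2515/112.22 = 0.002241 hr
Wq(M/D/1) = ρ/(2(μ−λ)) = 0.001121 hr
Savings = 0.002241 − 0.001121 = 0.001121 hr

Final: 0.001121 hr


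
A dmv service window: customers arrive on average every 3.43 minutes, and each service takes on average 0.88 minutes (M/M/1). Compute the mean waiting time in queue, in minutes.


λ = 60/3.43 = 17.4927 /hr
μ = 60/0.88 = 68.1818 /hr
ρ = λ/μ = 17.4927/68.1818 = 0.2566
Wq = ρ/(μ−λ) = 0.2566/(68.1818−17.4927) = 0.005061 hr
In minutes: 0.005061·60 = 0.3037 min

Final: 0.3037 min


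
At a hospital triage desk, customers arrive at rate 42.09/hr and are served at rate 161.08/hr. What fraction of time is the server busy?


ρ = λ/μ = 42.09/161.08 = 0.2613

Final: 0.2613


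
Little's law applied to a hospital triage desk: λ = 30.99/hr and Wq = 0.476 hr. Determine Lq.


Lq = λWq = 30.99·0.476 = 14.7512

Final: 14.7512


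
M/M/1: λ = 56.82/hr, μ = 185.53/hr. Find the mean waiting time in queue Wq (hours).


ρ = 56.82/185.53 = 0.3063
Wq = ρ/(μ−λ) = 0.3063/(185.53 − 56.82) = 0.3063/128.71 = 0.002379 hr

Final: 0.002379 hr


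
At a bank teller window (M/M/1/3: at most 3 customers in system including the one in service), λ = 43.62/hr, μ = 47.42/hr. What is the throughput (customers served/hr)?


ρ = 0.9199; P_K = (1−ρ)ρ^3/(1−ρ^4) = 0.219601
λ_eff = λ(1 − P_K) = 43.62·(1 − 0.219601) = 43.62·0.780399 = 34.0410 /hr

Final: 34.0410 /hr


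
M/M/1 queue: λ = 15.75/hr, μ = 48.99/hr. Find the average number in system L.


ρ = λ/μ = 15.75/48.99 = 0.3215
L = ρ/(1−ρ) = 0.3215/(1 − 0.3215) = 0.3215/0.6785 = 0.4738

Final: 0.4738


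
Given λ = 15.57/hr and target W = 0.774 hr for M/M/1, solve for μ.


W = 1/(μ−λ) ⇒ μ − λ = 1/W = 1/0.774 = 1.2920
μ = λ + 1/W = 15.57 + 1.2920 = 16.8620 per hr

Final: 16.8620 /hr


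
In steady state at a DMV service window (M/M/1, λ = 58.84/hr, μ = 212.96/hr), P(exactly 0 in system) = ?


ρ = 58.84/212.96 = 0.2763
P_n = (1−ρ)·ρ^n = (1 − 0.2763)·0.2763^0 = 0.7237·1.000000 = 0.723704

Final: 0.723704


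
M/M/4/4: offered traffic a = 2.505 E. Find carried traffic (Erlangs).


B(4,2.505) = 0.150478 (Erlang-B)
Carried load = a(1 − B) = 2.505·(1 − 0.150478) = 2.505·0.849522 = 2.1281 E

Final: 2.1281 Erlangs


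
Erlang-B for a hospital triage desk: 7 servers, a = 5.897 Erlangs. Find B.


B(c,a) = (a^c/c!) / Σ_{k=0}^{c} a^k/k!
a^7/7! = 49.202521
Σ terms (k=0..7): 1.00000 + 5.89700 + 17.38730 + 34.17764 + 50.38639 + 59.42571 + 58.40557 + 49.20252 = 275.882146
B = 49.202521/275.882146 = 0.178346

Final: 0.178346


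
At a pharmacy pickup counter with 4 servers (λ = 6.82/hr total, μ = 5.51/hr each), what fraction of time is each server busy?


ρ = λ/(cμ) = 6.82/(4·5.51) = 6.82/22.04 = 0.3094

Final: 0.3094


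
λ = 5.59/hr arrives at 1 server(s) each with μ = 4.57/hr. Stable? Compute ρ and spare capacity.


Total capacity cμ = 1·4.57 = 4.57/hr
ρ = λ/(cμ) = 5.59/4.57 = 1.2232
Stable ⇔ ρ < 1: NO
Spare capacity = cμ − λ = 4.57 − 5.59 = -1.02/hr

Final: ρ = 1.2232; unstable; margin = -1.02/hr


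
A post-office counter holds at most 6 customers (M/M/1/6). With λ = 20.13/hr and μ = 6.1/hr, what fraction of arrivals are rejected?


ρ = λ/μ = 20.13/6.1 = 3.3000
P_K = (1−ρ)ρ^K/(1−ρ^(K+1)) = (-2.3000·1291.467969)/(1 − 4261.844298)
= -2970.376329/-4260.844298 = 0.697133

Final: 0.697133


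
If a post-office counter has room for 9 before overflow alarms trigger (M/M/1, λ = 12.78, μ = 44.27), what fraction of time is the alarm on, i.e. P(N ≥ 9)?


ρ = 12.78/44.27 = 0.2887
P(N ≥ n) = ρ^n = 0.2887^9 = 0.00001392

Final: 0.00001392


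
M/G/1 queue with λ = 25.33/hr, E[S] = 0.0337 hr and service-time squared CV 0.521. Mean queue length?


ρ = λ·E[S] = 25.33·0.0337 = 0.8536
Lq = ρ²(1+C_s²)/(2(1−ρ)) = 0.7287·(1+0.521)/(2·0.1464)
= 0.7287·1.5210/0.2928 = 3.78574

Final: 3.78574


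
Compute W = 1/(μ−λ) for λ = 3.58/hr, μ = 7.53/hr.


W = 1/(μ−λ) = 1/(7.53 − 3.58) = 1/3.95 = 0.2532 hr

Final: 0.2532 hr


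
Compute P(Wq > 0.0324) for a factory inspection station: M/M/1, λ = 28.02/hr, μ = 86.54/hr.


ρ = 28.02/86.54 = 0.3238
P(Wq > t) = ρ·e^{−(μ−λ)t} = 0.3238·e^{−1.8960}
= 0.3238·0.150161 = 0.048619

Final: 0.048619


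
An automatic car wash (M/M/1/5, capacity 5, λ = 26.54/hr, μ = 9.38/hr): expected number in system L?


ρ = 26.54/9.38 = 2.8294
L = ρ[1 − (K+1)ρ^K + Kρ^(K+1)] / [(1−ρ)(1−ρ^(K+1))]
Numerator: 2.8294·(1 − 6·181.338659 + 5·513.084011) = 4182.987217
Denominator: (-1.8294)·(-512.084011) = 936.818936
L = 4182.987217/936.818936 = 4.4651

Final: 4.4651


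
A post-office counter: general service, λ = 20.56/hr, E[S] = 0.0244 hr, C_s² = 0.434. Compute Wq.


ρ = λ·E[S] = 20.56·0.0244 = 0.5017
E[S²] = E[S]²(1+C_s²) = 0.0244²·(1+0.434) = 0.0008537
Wq = λ·E[S²]/(2(1−ρ)) = 20.56·0.0008537/(2·0.4983) = 0.01761 hr

Final: 0.01761 hr


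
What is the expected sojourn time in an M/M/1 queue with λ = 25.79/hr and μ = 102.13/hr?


W = 1/(μ−λ) = 1/(102.13 − 25.79) = 1/76.34 = 0.01310 hr

Final: 0.01310 hr


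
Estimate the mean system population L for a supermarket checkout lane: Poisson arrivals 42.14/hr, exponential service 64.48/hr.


ρ = λ/μ = 42.14/64.48 = 0.6535
L = ρ/(1−ρ) = 0.6535/(1 − 0.6535) = 0.6535/0.3465 = 1.8863

Final: 1.8863


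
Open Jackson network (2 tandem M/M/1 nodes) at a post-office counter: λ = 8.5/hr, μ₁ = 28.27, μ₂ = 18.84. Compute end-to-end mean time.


Each node sees arrival rate λ = 8.5/hr (tandem ⇒ throughput preserved).
W₁ = 1/(μ₁−λ) = 1/(28.27−8.5) = 0.05058 hr
W₂ = 1/(μ₂−λ) = 1/(18.84−8.5) = 0.09671 hr
W_total = W₁ + W₂ = 0.05058 + 0.09671 = 0.14729 hr

Final: 0.14729 hr


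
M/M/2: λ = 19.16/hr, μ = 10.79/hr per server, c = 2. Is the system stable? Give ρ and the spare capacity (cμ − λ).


Total capacity cμ = 2·10.79 = 21.58/hr
ρ = λ/(cμ) = 19.16/21.58 = 0.8879
Stable ⇔ ρ < 1: YES
Spare capacity = cμ − λ = 21.58 − 19.16 = 2.42/hr

Final: ρ = 0.8879; stable; margin = 2.42/hr


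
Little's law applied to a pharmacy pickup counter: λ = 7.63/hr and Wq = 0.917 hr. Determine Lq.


Lq = λWq = 7.63·0.917 = 6.9967

Final: 6.9967


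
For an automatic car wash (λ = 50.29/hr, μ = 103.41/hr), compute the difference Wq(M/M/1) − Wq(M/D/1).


ρ = 50.29/103.41 = 0.4863
Wq(M/M/1) = ρ/(μ−λ) = 0.4863/53.12 = 0.009155 hr
Wq(M/D/1) = ρ/(2(μ−λ)) = 0.004578 hr
Savings = 0.009155 − 0.004578 = 0.004578 hr

Final: 0.004578 hr


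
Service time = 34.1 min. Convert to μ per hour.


μ = 1/(service time) in consistent units.
1 hour = 60 min, so μ = 60/34.1 = 1.7595 per hour

Final: 1.7595 /hr


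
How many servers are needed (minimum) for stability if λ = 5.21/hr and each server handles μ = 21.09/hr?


Stability requires cμ > λ ⇔ c > λ/μ.
λ/μ = 5.21/21.09 = 0.2470
Minimum integer c = ⌊0.2470⌋ + 1 = 1
Check: 1·21.09 = 21.09 > 5.21, while 0·21.09 = 0.00 ≤ 5.21

Final: 1 servers


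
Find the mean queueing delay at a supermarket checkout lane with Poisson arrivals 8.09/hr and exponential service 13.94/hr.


ρ = 8.09/13.94 = 0.5803
Wq = ρ/(μ−λ) = 0.5803/(13.94 − 8.09) = 0.5803/5.85 = 0.09920 hr

Final: 0.09920 hr


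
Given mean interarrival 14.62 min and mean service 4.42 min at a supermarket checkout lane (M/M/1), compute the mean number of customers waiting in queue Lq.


λ = 60/14.62 = 4.1040 /hr
μ = 60/4.42 = 13.5747 /hr
ρ = λ/μ = 4.1040/13.5747 = 0.3023
Lq = ρ²/(1−ρ) = 0.09140/0.6977 = 0.1310

Final: 0.1310


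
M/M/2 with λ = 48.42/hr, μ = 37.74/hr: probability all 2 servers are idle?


a = λ/μ = 48.42/37.74 = 1.2830; ρ = a/c = 0.6415
Σ_{k=0}^{1} a^k/k! (terms k=0..1) = 1.00000 + 1.28299 = 2.28299
Tail: a^2/(2!(1−ρ)) = 1.64606/(2·0.3585) = 2.29573
P₀ = 1/(2.28299 + 2.29573) = 1/4.57871 = 0.218402

Final: 0.218402


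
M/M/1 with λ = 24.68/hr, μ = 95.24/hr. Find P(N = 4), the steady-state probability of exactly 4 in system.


ρ = 24.68/95.24 = 0.2591
P_n = (1−ρ)·ρ^n = (1 − 0.2591)·0.2591^4 = 0.7409·0.004509 = 0.003341

Final: 0.003341


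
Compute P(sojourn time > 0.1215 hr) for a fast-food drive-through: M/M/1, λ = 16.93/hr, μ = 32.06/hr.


W ~ Exponential(μ−λ) for M/M/1.
μ − λ = 32.06 − 16.93 = 15.1300
P(W > t) = e^{−(μ−λ)t} = e^{−1.8383} = 0.159088

Final: 0.159088


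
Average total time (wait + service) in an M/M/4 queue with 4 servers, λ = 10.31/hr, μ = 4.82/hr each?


a = 2.1390; ρ = 0.5348; P₀ = 0.111950
Lq = P₀·a^c·ρ/(c!(1−ρ)²) = 0.24123
Wq = Lq/λ = 0.24123/10.31 = 0.02340 hr
W = Wq + 1/μ = 0.02340 + 0.20747 = 0.23087 hr

Final: 0.23087 hr


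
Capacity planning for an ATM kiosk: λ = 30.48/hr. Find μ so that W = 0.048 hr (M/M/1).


W = 1/(μ−λ) ⇒ μ − λ = 1/W = 1/0.048 = 20.8333
μ = λ + 1/W = 30.48 + 20.8333 = 51.3133 per hr

Final: 51.3133 /hr


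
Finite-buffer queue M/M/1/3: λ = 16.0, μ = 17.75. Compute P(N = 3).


ρ = λ/μ = 16.0/17.75 = 0.9014
P_K = (1−ρ)ρ^K/(1−ρ^(K+1)) = (0.09859·0.732428)/(1 − 0.660217)
= 0.072211/0.339783 = 0.212521

Final: 0.212521


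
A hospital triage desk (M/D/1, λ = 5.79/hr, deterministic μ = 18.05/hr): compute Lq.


ρ = 5.79/18.05 = 0.3208
M/D/1: Lq = ρ²/(2(1−ρ)) = 0.1029/(2·0.6792) = 0.07575

Final: 0.07575


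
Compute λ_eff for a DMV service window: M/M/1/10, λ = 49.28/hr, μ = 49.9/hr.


ρ = 0.9876; P_K = (1−ρ)ρ^10/(1−ρ^11) = 0.085333
λ_eff = λ(1 − P_K) = 49.28·(1 − 0.085333) = 49.28·0.914667 = 45.0748 /hr

Final: 45.0748 /hr


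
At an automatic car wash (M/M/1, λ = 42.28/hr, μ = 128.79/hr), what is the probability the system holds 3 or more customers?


ρ = 42.28/128.79 = 0.3283
P(N ≥ n) = ρ^n = 0.3283^3 = 0.035380

Final: 0.035380


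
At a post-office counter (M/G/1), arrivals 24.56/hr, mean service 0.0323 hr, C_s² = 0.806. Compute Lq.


ρ = λ·E[S] = 24.56·0.0323 = 0.7933
Lq = ρ²(1+C_s²)/(2(1−ρ)) = 0.6293·(1+0.806)/(2·0.2067)
= 0.6293·1.8060/0.4134 = 2.74906

Final: 2.74906


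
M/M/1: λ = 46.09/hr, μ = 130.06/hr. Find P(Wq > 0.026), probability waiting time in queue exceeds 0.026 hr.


ρ = 46.09/130.06 = 0.3544
P(Wq > t) = ρ·e^{−(μ−λ)t} = 0.3544·e^{−2.1832}
= 0.3544·0.112678 = 0.039930

Final: 0.039930


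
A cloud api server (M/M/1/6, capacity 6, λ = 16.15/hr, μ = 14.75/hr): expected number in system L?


ρ = 16.15/14.75 = 1.0949
L = ρ[1 − (K+1)ρ^K + Kρ^(K+1)] / [(1−ρ)(1−ρ^(K+1))]
Numerator: 1.0949·(1 − 7·1.722991 + 6·1.886529) = 0.282748
Denominator: (-0.09492)·(-0.886529) = 0.084145
L = 0.282748/0.084145 = 3.3602

Final: 3.3602


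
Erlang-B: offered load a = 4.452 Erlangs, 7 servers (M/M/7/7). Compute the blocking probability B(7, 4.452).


B(c,a) = (a^c/c!) / Σ_{k=0}^{c} a^k/k!
a^7/7! = 6.877895
Σ terms (k=0..7): 1.00000 + 4.45200 + 9.91015 + 14.70667 + 16.36852 + 14.57453 + 10.81430 + 6.87790 = 78.704061
B = 6.877895/78.704061 = 0.087389

Final: 0.087389


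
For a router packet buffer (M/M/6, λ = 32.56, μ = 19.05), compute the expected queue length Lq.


a = λ/μ = 1.7092; ρ = a/6 = 0.2849
P₀ = 0.180911
Lq = P₀·a^c·ρ / (c!·(1−ρ)²) = 0.180911·24.93082·0.2849/(720·0.51142)
= 0.003489

Final: 0.003489


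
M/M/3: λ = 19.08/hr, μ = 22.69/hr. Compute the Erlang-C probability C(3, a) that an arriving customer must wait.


a = λ/μ = 0.8409; ρ = a/3 = 0.2803
P₀ = 0.428788 (from M/M/c formula)
C(c,a) = [a^c/(c!(1−ρ))]·P₀ = [0.59461/(6·0.7197)]·0.428788
= 0.13770·0.428788 = 0.059043

Final: 0.059043


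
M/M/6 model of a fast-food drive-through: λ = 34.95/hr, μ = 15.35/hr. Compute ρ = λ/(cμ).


ρ = λ/(cμ) = 34.95/(6·15.35) = 34.95/92.10 = 0.3795

Final: 0.3795


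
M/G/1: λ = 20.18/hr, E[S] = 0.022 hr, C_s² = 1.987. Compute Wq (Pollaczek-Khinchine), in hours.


ρ = λ·E[S] = 20.18·0.022 = 0.4440
E[S²] = E[S]²(1+C_s²) = 0.022²·(1+1.987) = 0.001446
Wq = λ·E[S²]/(2(1−ρ)) = 20.18·0.001446/(2·0.5560) = 0.02623 hr

Final: 0.02623 hr


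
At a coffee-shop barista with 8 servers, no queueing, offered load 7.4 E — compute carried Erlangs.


B(8,7.4) = 0.201758 (Erlang-B)
Carried load = a(1 − B) = 7.4·(1 − 0.201758) = 7.4·0.798242 = 5.9070 E

Final: 5.9070 Erlangs


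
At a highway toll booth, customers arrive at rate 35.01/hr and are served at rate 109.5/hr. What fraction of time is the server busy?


ρ = λ/μ = 35.01/109.5 = 0.3197

Final: 0.3197


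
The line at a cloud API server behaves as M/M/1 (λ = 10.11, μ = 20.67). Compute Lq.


ρ = 10.11/20.67 = 0.4891
Lq = ρ²/(1−ρ) = 0.2392/0.5109 = 0.4683

Final: 0.4683


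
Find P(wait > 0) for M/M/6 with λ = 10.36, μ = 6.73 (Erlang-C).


a = λ/μ = 1.5394; ρ = a/6 = 0.2566
P₀ = 0.214452 (from M/M/c formula)
C(c,a) = [a^c/(c!(1−ρ))]·P₀ = [13.30663/(720·0.7434)]·0.214452
= 0.02486·0.214452 = 0.005331

Final: 0.005331


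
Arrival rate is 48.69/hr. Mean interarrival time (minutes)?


Mean interarrival time = 1/λ = 1/48.69 hour = 0.02054 hour
In minutes: 0.02054 × 60 = 1.2323 min

Final: 1.2323 min


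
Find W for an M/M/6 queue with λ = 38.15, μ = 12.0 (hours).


a = 3.1792; ρ = 0.5299; P₀ = 0.040649
Lq = P₀·a^c·ρ/(c!(1−ρ)²) = 0.13973
Wq = Lq/λ = 0.13973/38.15 = 0.003663 hr
W = Wq + 1/μ = 0.003663 + 0.08333 = 0.08700 hr

Final: 0.08700 hr


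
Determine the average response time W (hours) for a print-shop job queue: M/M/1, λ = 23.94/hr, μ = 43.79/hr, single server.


W = 1/(μ−λ) = 1/(43.79 − 23.94) = 1/19.85 = 0.05038 hr

Final: 0.05038 hr


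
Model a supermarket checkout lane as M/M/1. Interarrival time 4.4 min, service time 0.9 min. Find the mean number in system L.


λ = 60/4.4 = 13.6364 /hr
μ = 60/0.9 = 66.6667 /hr
ρ = λ/μ = 13.6364/66.6667 = 0.2045
L = ρ/(1−ρ) = 0.2045/0.7955 = 0.2571

Final: 0.2571


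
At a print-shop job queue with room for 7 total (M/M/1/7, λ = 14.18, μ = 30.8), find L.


ρ = 14.18/30.8 = 0.4604
L = ρ[1 − (K+1)ρ^K + Kρ^(K+1)] / [(1−ρ)(1−ρ^(K+1))]
Numerator: 0.4604·(1 − 8·0.004384 + 7·0.002018) = 0.450747
Denominator: (0.5396)·(0.997982) = 0.538521
L = 0.450747/0.538521 = 0.8370

Final: 0.8370


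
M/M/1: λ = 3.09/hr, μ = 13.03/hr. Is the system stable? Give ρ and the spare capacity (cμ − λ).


Total capacity cμ = 1·13.03 = 13.03/hr
ρ = λ/(cμ) = 3.09/13.03 = 0.2371
Stable ⇔ ρ < 1: YES
Spare capacity = cμ − λ = 13.03 − 3.09 = 9.94/hr

Final: ρ = 0.2371; stable; margin = 9.94/hr


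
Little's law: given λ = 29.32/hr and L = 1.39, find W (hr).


W = L/λ = 1.39/29.32 = 0.04741 hr

Final: 0.04741 hr


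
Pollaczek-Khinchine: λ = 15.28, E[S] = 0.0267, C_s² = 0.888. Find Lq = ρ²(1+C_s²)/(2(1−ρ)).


ρ = λ·E[S] = 15.28·0.0267 = 0.4080
Lq = ρ²(1+C_s²)/(2(1−ρ)) = 0.1664·(1+0.888)/(2·0.5920)
= 0.1664·1.8880/1.1840 = 0.26540

Final: 0.26540


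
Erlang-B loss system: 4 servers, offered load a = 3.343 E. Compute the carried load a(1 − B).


B(4,3.343) = 0.243614 (Erlang-B)
Carried load = a(1 − B) = 3.343·(1 − 0.243614) = 3.343·0.756386 = 2.5286 E

Final: 2.5286 Erlangs


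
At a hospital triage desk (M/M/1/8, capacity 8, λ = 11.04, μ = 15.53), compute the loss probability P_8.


ρ = λ/μ = 11.04/15.53 = 0.7109
P_K = (1−ρ)ρ^K/(1−ρ^(K+1)) = (0.2891·0.065220)/(1 − 0.046364)
= 0.018856/0.953636 = 0.019773

Final: 0.019773


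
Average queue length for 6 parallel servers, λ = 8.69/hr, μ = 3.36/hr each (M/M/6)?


a = λ/μ = 2.5863; ρ = a/6 = 0.4311
P₀ = 0.074776
Lq = P₀·a^c·ρ / (c!·(1−ρ)²) = 0.074776·299.28365·0.4311/(720·0.32370)
= 0.04139

Final: 0.04139


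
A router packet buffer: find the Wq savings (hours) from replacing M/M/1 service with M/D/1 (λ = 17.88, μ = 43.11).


ρ = 17.88/43.11 = 0.4148
Wq(M/M/1) = ρ/(μ−λ) = 0.4148/25.23 = 0.01644 hr
Wq(M/D/1) = ρ/(2(μ−λ)) = 0.008219 hr
Savings = 0.01644 − 0.008219 = 0.008219 hr

Final: 0.008219 hr


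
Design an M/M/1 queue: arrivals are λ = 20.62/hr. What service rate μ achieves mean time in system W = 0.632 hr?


W = 1/(μ−λ) ⇒ μ − λ = 1/W = 1/0.632 = 1.5823
μ = λ + 1/W = 20.62 + 1.5823 = 22.2023 per hr

Final: 22.2023 /hr


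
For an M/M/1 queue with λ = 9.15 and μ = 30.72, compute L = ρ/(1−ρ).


ρ = λ/μ = 9.15/30.72 = 0.2979
L = ρ/(1−ρ) = 0.2979/(1 − 0.2979) = 0.2979/0.7021 = 0.4242

Final: 0.4242


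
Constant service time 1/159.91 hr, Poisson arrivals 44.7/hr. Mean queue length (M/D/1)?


ρ = 44.7/159.91 = 0.2795
M/D/1: Lq = ρ²/(2(1−ρ)) = 0.07814/(2·0.7205) = 0.05423

Final: 0.05423


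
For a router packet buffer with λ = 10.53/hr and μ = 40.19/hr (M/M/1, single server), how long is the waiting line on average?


ρ = 10.53/40.19 = 0.2620
Lq = ρ²/(1−ρ) = 0.06865/0.7380 = 0.09302

Final: 0.09302


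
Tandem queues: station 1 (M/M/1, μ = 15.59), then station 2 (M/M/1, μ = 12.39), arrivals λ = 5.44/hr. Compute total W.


Each node sees arrival rate λ = 5.44/hr (tandem ⇒ throughput preserved).
W₁ = 1/(μ₁−λ) = 1/(15.59−5.44) = 0.09852 hr
W₂ = 1/(μ₂−λ) = 1/(12.39−5.44) = 0.14388 hr
W_total = W₁ + W₂ = 0.09852 + 0.14388 = 0.24241 hr

Final: 0.24241 hr


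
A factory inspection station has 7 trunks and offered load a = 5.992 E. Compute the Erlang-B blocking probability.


B(c,a) = (a^c/c!) / Σ_{k=0}^{c} a^k/k!
a^7/7! = 55.026526
Σ terms (k=0..7): 1.00000 + 5.99200 + 17.95203 + 35.85619 + 53.71258 + 64.36915 + 64.28332 + 55.02653 = 298.191801
B = 55.026526/298.191801 = 0.184534

Final: 0.184534


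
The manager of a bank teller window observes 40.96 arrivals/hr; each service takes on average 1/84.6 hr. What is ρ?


ρ = λ/μ = 40.96/84.6 = 0.4842

Final: 0.4842


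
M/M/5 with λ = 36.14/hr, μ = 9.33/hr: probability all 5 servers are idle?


a = λ/μ = 36.14/9.33 = 3.8735; ρ = a/c = 0.7747
Σ_{k=0}^{4} a^k/k! (terms k=0..4) = 1.00000 + 3.87353 + 7.50210 + 9.68653 + 9.38026 = 31.44242
Tail: a^5/(5!(1−ρ)) = 872.03220/(120·0.2253) = 32.25523
P₀ = 1/(31.44242 + 32.25523) = 1/63.69765 = 0.015699

Final: 0.015699


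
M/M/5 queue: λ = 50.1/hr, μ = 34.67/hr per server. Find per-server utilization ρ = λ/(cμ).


ρ = λ/(cμ) = 50.1/(5·34.67) = 50.1/173.35 = 0.2890

Final: 0.2890


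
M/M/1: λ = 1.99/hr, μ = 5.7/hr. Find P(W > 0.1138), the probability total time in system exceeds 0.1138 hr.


W ~ Exponential(μ−λ) for M/M/1.
μ − λ = 5.7 − 1.99 = 3.7100
P(W > t) = e^{−(μ−λ)t} = e^{−0.4222} = 0.655604

Final: 0.655604


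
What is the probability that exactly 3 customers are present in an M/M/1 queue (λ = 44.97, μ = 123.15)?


ρ = 44.97/123.15 = 0.3652
P_n = (1−ρ)·ρ^n = (1 − 0.3652)·0.3652^3 = 0.6348·0.048693 = 0.030912

Final: 0.030912


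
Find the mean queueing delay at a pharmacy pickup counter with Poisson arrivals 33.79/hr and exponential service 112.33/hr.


ρ = 33.79/112.33 = 0.3008
Wq = ρ/(μ−λ) = 0.3008/(112.33 − 33.79) = 0.3008/78.54 = 0.003830 hr

Final: 0.003830 hr


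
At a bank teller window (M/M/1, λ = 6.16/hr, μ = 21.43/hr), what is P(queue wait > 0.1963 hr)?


ρ = 6.16/21.43 = 0.2874
P(Wq > t) = ρ·e^{−(μ−λ)t} = 0.2874·e^{−2.9975}
= 0.2874·0.049912 = 0.014347

Final: 0.014347


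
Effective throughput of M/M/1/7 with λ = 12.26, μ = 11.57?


ρ = 1.0596; P_K = (1−ρ)ρ^7/(1−ρ^8) = 0.151754
λ_eff = λ(1 − P_K) = 12.26·(1 − 0.151754) = 12.26·0.848246 = 10.3995 /hr

Final: 10.3995 /hr


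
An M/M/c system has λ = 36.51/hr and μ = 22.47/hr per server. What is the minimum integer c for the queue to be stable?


Stability requires cμ > λ ⇔ c > λ/μ.
λ/μ = 36.51/22.47 = 1.6248
Minimum integer c = ⌊1.6248⌋ + 1 = 2
Check: 2·22.47 = 44.94 > 36.51, while 1·22.47 = 22.47 ≤ 36.51

Final: 2 servers


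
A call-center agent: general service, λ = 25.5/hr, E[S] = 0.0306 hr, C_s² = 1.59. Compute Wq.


ρ = λ·E[S] = 25.5·0.0306 = 0.7803
E[S²] = E[S]²(1+C_s²) = 0.0306²·(1+1.59) = 0.002425
Wq = λ·E[S²]/(2(1−ρ)) = 25.5·0.002425/(2·0.2197) = 0.14074 hr

Final: 0.14074 hr


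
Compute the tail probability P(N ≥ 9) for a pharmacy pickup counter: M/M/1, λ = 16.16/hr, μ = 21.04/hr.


ρ = 16.16/21.04 = 0.7681
P(N ≥ n) = ρ^n = 0.7681^9 = 0.093017

Final: 0.093017


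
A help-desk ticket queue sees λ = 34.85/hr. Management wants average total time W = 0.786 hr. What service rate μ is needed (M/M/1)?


W = 1/(μ−λ) ⇒ μ − λ = 1/W = 1/0.786 = 1.2723
μ = λ + 1/W = 34.85 + 1.2723 = 36.1223 per hr

Final: 36.1223 /hr


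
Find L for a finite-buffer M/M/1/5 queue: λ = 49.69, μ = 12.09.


ρ = 49.69/12.09 = 4.1100
L = ρ[1 − (K+1)ρ^K + Kρ^(K+1)] / [(1−ρ)(1−ρ^(K+1))]
Numerator: 4.1100·(1 − 6·1172.771705 + 5·4820.101408) = 70136.784844
Denominator: (-3.1100)·(-4819.101408) = 14987.445241
L = 70136.784844/14987.445241 = 4.6797

Final: 4.6797


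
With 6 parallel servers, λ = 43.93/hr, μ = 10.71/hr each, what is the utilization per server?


ρ = λ/(cμ) = 43.93/(6·10.71) = 43.93/64.26 = 0.6836

Final: 0.6836


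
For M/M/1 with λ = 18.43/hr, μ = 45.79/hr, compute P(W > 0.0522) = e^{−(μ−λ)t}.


W ~ Exponential(μ−λ) for M/M/1.
μ − λ = 45.79 − 18.43 = 27.3600
P(W > t) = e^{−(μ−λ)t} = e^{−1.4282} = 0.239742

Final: 0.239742


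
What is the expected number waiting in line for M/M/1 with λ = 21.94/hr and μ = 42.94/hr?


ρ = 21.94/42.94 = 0.5109
Lq = ρ²/(1−ρ) = 0.2611/0.4891 = 0.5338

Final: 0.5338


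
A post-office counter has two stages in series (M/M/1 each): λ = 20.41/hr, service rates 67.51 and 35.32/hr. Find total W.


Each node sees arrival rate λ = 20.41/hr (tandem ⇒ throughput preserved).
W₁ = 1/(μ₁−λ) = 1/(67.51−20.41) = 0.02123 hr
W₂ = 1/(μ₂−λ) = 1/(35.32−20.41) = 0.06707 hr
W_total = W₁ + W₂ = 0.02123 + 0.06707 = 0.08830 hr

Final: 0.08830 hr


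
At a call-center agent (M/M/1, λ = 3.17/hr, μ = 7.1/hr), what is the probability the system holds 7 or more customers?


ρ = 3.17/7.1 = 0.4465
P(N ≥ n) = ρ^n = 0.4465^7 = 0.003537

Final: 0.003537


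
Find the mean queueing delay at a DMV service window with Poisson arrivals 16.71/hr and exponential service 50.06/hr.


ρ = 16.71/50.06 = 0.3338
Wq = ρ/(μ−λ) = 0.3338/(50.06 − 16.71) = 0.3338/33.35 = 0.01001 hr

Final: 0.01001 hr


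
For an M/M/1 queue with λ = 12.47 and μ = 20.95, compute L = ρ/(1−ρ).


ρ = λ/μ = 12.47/20.95 = 0.5952
L = ρ/(1−ρ) = 0.5952/(1 − 0.5952) = 0.5952/0.4048 = 1.4705

Final: 1.4705


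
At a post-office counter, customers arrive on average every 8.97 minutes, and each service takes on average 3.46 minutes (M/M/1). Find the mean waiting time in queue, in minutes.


λ = 60/8.97 = 6.6890 /hr
μ = 60/3.46 = 17.3410 /hr
ρ = λ/μ = 6.6890/17.3410 = 0.3857
Wq = ρ/(μ−λ) = 0.3857/(17.3410−6.6890) = 0.03621 hr
In minutes: 0.03621·60 = 2.173 min

Final: 2.173 min


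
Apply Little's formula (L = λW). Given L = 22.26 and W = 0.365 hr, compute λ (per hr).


λ = L/W = 22.26/0.365 = 60.9863 /hr

Final: 60.9863 /hr


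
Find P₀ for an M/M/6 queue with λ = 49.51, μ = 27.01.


a = λ/μ = 49.51/27.01 = 1.8330; ρ = a/c = 0.3055
Σ_{k=0}^{5} a^k/k! (terms k=0..5) = 1.00000 + 1.83302 + 1.67999 + 1.02649 + 0.47039 + 0.17245 = 6.18235
Tail: a^6/(6!(1−ρ)) = 37.93238/(720·0.6945) = 0.07586
P₀ = 1/(6.18235 + 0.07586) = 1/6.25820 = 0.159790

Final: 0.159790


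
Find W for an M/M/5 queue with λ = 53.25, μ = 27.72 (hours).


a = 1.9210; ρ = 0.3842; P₀ = 0.145582
Lq = P₀·a^c·ρ/(c!(1−ρ)²) = 0.03215
Wq = Lq/λ = 0.03215/53.25 = 0.0006038 hr
W = Wq + 1/μ = 0.0006038 + 0.03608 = 0.03668 hr

Final: 0.03668 hr


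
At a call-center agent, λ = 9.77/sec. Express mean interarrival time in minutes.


Mean interarrival time = 1/λ = 1/9.77 second = 0.10235 second
In minutes: 0.10235 × 0.0166667 = 0.001706 min

Final: 0.001706 min


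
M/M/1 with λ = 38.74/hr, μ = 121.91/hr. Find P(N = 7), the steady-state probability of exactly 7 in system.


ρ = 38.74/121.91 = 0.3178
P_n = (1−ρ)·ρ^n = (1 − 0.3178)·0.3178^7 = 0.6822·0.0003272 = 0.0002232

Final: 0.0002232


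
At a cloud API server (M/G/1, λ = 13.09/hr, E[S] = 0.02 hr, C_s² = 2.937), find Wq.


ρ = λ·E[S] = 13.09·0.02 = 0.2618
E[S²] = E[S]²(1+C_s²) = 0.02²·(1+2.937) = 0.001575
Wq = λ·E[S²]/(2(1−ρ)) = 13.09·0.001575/(2·0.7382) = 0.01396 hr

Final: 0.01396 hr


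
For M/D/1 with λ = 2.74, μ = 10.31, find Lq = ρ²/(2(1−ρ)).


ρ = 2.74/10.31 = 0.2658
M/D/1: Lq = ρ²/(2(1−ρ)) = 0.07063/(2·0.7342) = 0.04810

Final: 0.04810


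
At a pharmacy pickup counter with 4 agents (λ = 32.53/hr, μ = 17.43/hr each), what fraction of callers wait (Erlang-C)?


a = λ/μ = 1.8663; ρ = a/4 = 0.4666
P₀ = 0.150624 (from M/M/c formula)
C(c,a) = [a^c/(c!(1−ρ))]·P₀ = [12.13240/(24·0.5334)]·0.150624
= 0.94769·0.150624 = 0.142745

Final: 0.142745


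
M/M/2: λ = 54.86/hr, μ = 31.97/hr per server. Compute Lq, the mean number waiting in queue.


a = λ/μ = 1.7160; ρ = a/2 = 0.8580
P₀ = 0.076431
Lq = P₀·a^c·ρ / (c!·(1−ρ)²) = 0.076431·2.94460·0.8580/(2·0.02017)
= 4.78765

Final: 4.78765


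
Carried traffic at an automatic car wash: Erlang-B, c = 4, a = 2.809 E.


B(4,2.809) = 0.184736 (Erlang-B)
Carried load = a(1 − B) = 2.809·(1 − 0.184736) = 2.809·0.815264 = 2.2901 E

Final: 2.2901 Erlangs


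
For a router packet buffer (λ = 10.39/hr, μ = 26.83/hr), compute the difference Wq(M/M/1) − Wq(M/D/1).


ρ = 10.39/26.83 = 0.3873
Wq(M/M/1) = ρ/(μ−λ) = 0.3873/16.44 = 0.02356 hr
Wq(M/D/1) = ρ/(2(μ−λ)) = 0.01178 hr
Savings = 0.02356 − 0.01178 = 0.01178 hr

Final: 0.01178 hr


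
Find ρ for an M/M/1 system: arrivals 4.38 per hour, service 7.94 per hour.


ρ = λ/μ = 4.38/7.94 = 0.5516

Final: 0.5516


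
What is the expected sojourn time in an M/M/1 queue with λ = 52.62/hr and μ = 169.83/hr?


W = 1/(μ−λ) = 1/(169.83 − 52.62) = 1/117.21 = 0.008532 hr

Final: 0.008532 hr


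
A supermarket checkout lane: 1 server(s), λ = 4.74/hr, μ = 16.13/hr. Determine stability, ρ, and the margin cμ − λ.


Total capacity cμ = 1·16.13 = 16.13/hr
ρ = λ/(cμ) = 4.74/16.13 = 0.2939
Stable ⇔ ρ < 1: YES
Spare capacity = cμ − λ = 16.13 − 4.74 = 11.39/hr

Final: ρ = 0.2939; stable; margin = 11.39/hr


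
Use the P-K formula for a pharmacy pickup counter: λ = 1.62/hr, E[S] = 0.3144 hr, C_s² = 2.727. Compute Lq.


ρ = λ·E[S] = 1.62·0.3144 = 0.5093
Lq = ρ²(1+C_s²)/(2(1−ρ)) = 0.2594·(1+2.727)/(2·0.4907)
= 0.2594·3.7270/0.9813 = 0.98522

Final: 0.98522


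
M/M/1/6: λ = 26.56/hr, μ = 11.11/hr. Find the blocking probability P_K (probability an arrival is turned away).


ρ = λ/μ = 26.56/11.11 = 2.3906
P_K = (1−ρ)ρ^K/(1−ρ^(K+1)) = (-1.3906·186.674102)/(1 − 446.270400)
= -259.596298/-445.270400 = 0.583008

Final: 0.583008


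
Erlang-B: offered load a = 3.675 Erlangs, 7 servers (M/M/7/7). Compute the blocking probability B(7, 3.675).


B(c,a) = (a^c/c!) / Σ_{k=0}^{c} a^k/k!
a^7/7! = 1.796267
Σ terms (k=0..7): 1.00000 + 3.67500 + 6.75281 + 8.27220 + 7.60008 + 5.58606 + 3.42146 + 1.79627 = 38.103873
B = 1.796267/38.103873 = 0.047141

Final: 0.047141


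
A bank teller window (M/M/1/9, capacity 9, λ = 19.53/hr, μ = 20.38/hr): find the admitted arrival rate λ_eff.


ρ = 0.9583; P_K = (1−ρ)ρ^9/(1−ρ^10) = 0.081940
λ_eff = λ(1 − P_K) = 19.53·(1 − 0.081940) = 19.53·0.918060 = 17.9297 /hr

Final: 17.9297 /hr


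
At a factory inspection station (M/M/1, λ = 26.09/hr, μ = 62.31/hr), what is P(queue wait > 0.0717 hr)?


ρ = 26.09/62.31 = 0.4187
P(Wq > t) = ρ·e^{−(μ−λ)t} = 0.4187·e^{−2.5970}
= 0.4187·0.074499 = 0.031194

Final: 0.031194


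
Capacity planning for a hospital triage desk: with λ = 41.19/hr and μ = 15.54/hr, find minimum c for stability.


Stability requires cμ > λ ⇔ c > λ/μ.
λ/μ = 41.19/15.54 = 2.6506
Minimum integer c = ⌊2.6506⌋ + 1 = 3
Check: 3·15.54 = 46.62 > 41.19, while 2·15.54 = 31.08 ≤ 41.19

Final: 3 servers


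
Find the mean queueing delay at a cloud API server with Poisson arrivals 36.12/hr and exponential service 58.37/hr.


ρ = 36.12/58.37 = 0.6188
Wq = ρ/(μ−λ) = 0.6188/(58.37 − 36.12) = 0.6188/22.25 = 0.02781 hr

Final: 0.02781 hr


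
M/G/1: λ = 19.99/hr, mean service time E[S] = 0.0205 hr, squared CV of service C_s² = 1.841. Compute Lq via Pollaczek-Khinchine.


ρ = λ·E[S] = 19.99·0.0205 = 0.4098
Lq = ρ²(1+C_s²)/(2(1−ρ)) = 0.1679·(1+1.841)/(2·0.5902)
= 0.1679·2.8410/1.1804 = 0.40418

Final: 0.40418


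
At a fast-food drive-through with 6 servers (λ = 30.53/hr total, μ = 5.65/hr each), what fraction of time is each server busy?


ρ = λ/(cμ) = 30.53/(6·5.65) = 30.53/33.90 = 0.9006

Final: 0.9006


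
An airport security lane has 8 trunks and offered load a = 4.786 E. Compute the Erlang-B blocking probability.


B(c,a) = (a^c/c!) / Σ_{k=0}^{c} a^k/k!
a^8/8! = 6.827489
Σ terms (k=0..8): 1.00000 + 4.78600 + 11.45290 + 18.27119 + 21.86148 + 20.92581 + 16.69182 + 11.41244 + 6.82749 = 113.229118
B = 6.827489/113.229118 = 0.060298

Final: 0.060298


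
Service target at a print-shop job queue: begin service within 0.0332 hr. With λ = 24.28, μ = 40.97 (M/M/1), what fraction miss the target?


ρ = 24.28/40.97 = 0.5926
P(Wq > t) = ρ·e^{−(μ−λ)t} = 0.5926·e^{−0.5541}
= 0.5926·0.574585 = 0.340515

Final: 0.340515


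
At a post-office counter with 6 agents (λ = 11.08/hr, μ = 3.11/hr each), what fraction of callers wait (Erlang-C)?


a = λ/μ = 3.5627; ρ = a/6 = 0.5938
P₀ = 0.027076 (from M/M/c formula)
C(c,a) = [a^c/(c!(1−ρ))]·P₀ = [2044.91956/(720·0.4062)]·0.027076
= 6.99175·0.027076 = 0.189306

Final: 0.189306


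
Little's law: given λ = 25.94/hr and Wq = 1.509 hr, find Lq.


Lq = λWq = 25.94·1.509 = 39.1435

Final: 39.1435


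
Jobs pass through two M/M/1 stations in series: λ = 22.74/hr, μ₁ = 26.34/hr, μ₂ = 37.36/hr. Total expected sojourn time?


Each node sees arrival rate λ = 22.74/hr (tandem ⇒ throughput preserved).
W₁ = 1/(μ₁−λ) = 1/(26.34−22.74) = 0.27778 hr
W₂ = 1/(μ₂−λ) = 1/(37.36−22.74) = 0.06840 hr
W_total = W₁ + W₂ = 0.27778 + 0.06840 = 0.34618 hr

Final: 0.34618 hr


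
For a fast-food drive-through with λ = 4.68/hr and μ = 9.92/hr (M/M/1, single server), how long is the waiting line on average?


ρ = 4.68/9.92 = 0.4718
Lq = ρ²/(1−ρ) = 0.2226/0.5282 = 0.4214

Final: 0.4214


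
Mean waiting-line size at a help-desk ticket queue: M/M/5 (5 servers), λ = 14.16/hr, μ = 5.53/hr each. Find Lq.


a = λ/μ = 2.5606; ρ = a/5 = 0.5121
P₀ = 0.075141
Lq = P₀·a^c·ρ / (c!·(1−ρ)²) = 0.075141·110.07549·0.5121/(120·0.23803)
= 0.14829

Final: 0.14829


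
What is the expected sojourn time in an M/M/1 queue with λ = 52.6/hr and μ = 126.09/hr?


W = 1/(μ−λ) = 1/(126.09 − 52.6) = 1/73.49 = 0.01361 hr

Final: 0.01361 hr


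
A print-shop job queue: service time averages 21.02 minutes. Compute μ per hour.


μ = 1/(service time) in consistent units.
1 hour = 60 min, so μ = 60/21.02 = 2.8544 per hour

Final: 2.8544 /hr


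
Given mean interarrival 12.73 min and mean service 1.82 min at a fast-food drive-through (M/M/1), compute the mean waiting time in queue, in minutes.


λ = 60/12.73 = 4.7133 /hr
μ = 60/1.82 = 32.9670 /hr
ρ = λ/μ = 4.7133/32.9670 = 0.1430
Wq = ρ/(μ−λ) = 0.1430/(32.9670−4.7133) = 0.005060 hr
In minutes: 0.005060·60 = 0.3036 min

Final: 0.3036 min


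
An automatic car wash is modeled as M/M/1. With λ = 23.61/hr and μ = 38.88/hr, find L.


ρ = λ/μ = 23.61/38.88 = 0.6073
L = ρ/(1−ρ) = 0.6073/(1 − 0.6073) = 0.6073/0.3927 = 1.5462

Final: 1.5462


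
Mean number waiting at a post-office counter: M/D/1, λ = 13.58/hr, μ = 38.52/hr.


ρ = 13.58/38.52 = 0.3525
M/D/1: Lq = ρ²/(2(1−ρ)) = 0.1243/(2·0.6475) = 0.09598

Final: 0.09598


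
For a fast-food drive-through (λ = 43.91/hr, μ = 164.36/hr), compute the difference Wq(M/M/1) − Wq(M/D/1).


ρ = 43.91/164.36 = 0.2672
Wq(M/M/1) = ρ/(μ−λ) = 0.2672/120.45 = 0.002218 hr
Wq(M/D/1) = ρ/(2(μ−λ)) = 0.001109 hr
Savings = 0.002218 − 0.001109 = 0.001109 hr

Final: 0.001109 hr


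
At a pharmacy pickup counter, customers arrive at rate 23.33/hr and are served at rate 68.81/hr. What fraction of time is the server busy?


ρ = λ/μ = 23.33/68.81 = 0.3390

Final: 0.3390


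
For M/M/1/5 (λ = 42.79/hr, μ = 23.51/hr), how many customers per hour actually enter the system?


ρ = 1.8201; P_K = (1−ρ)ρ^5/(1−ρ^6) = 0.463318
λ_eff = λ(1 − P_K) = 42.79·(1 − 0.463318) = 42.79·0.536682 = 22.9646 /hr

Final: 22.9646 /hr


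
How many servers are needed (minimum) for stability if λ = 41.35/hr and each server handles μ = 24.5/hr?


Stability requires cμ > λ ⇔ c > λ/μ.
λ/μ = 41.35/24.5 = 1.6878
Minimum integer c = ⌊1.6878⌋ + 1 = 2
Check: 2·24.5 = 49.00 > 41.35, while 1·24.5 = 24.50 ≤ 41.35

Final: 2 servers


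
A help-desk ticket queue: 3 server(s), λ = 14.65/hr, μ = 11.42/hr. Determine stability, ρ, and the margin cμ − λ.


Total capacity cμ = 3·11.42 = 34.26/hr
ρ = λ/(cμ) = 14.65/34.26 = 0.4276
Stable ⇔ ρ < 1: YES
Spare capacity = cμ − λ = 34.26 − 14.65 = 19.61/hr

Final: ρ = 0.4276; stable; margin = 19.61/hr


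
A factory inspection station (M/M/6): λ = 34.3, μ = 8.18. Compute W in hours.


a = 4.1932; ρ = 0.6989; P₀ = 0.013329
Lq = P₀·a^c·ρ/(c!(1−ρ)²) = 0.77545
Wq = Lq/λ = 0.77545/34.3 = 0.02261 hr
W = Wq + 1/μ = 0.02261 + 0.12225 = 0.14486 hr

Final: 0.14486 hr


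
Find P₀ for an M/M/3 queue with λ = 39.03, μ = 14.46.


a = λ/μ = 39.03/14.46 = 2.6992; ρ = a/c = 0.8997
Σ_{k=0}^{2} a^k/k! (terms k=0..2) = 1.00000 + 2.69917 + 3.64276 = 7.34193
Tail: a^3/(3!(1−ρ)) = 19.66486/(6·0.1003) = 32.68435
P₀ = 1/(7.34193 + 32.68435) = 1/40.02628 = 0.024984

Final: 0.024984


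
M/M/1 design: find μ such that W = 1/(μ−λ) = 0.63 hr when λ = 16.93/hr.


W = 1/(μ−λ) ⇒ μ − λ = 1/W = 1/0.63 = 1.5873
μ = λ + 1/W = 16.93 + 1.5873 = 18.5173 per hr

Final: 18.5173 /hr


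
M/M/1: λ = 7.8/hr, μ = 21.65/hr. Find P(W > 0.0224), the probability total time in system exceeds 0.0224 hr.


W ~ Exponential(μ−λ) for M/M/1.
μ − λ = 21.65 − 7.8 = 13.8500
P(W > t) = e^{−(μ−λ)t} = e^{−0.3102} = 0.733271

Final: 0.733271


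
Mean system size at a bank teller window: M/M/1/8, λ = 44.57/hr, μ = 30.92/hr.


ρ = 44.57/30.92 = 1.4415
L = ρ[1 − (K+1)ρ^K + Kρ^(K+1)] / [(1−ρ)(1−ρ^(K+1))]
Numerator: 1.4415·(1 − 9·18.639111 + 8·26.867567) = 69.461939
Denominator: (-0.4415)·(-25.867567) = 11.419544
L = 69.461939/11.419544 = 6.0827

Final: 6.0827


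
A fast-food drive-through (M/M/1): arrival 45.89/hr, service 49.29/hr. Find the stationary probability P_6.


ρ = 45.89/49.29 = 0.9310
P_n = (1−ρ)·ρ^n = (1 − 0.9310)·0.9310^6 = 0.06898·0.651262 = 0.044924

Final: 0.044924


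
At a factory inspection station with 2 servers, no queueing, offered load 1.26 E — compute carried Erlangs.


B(2,1.26) = 0.259938 (Erlang-B)
Carried load = a(1 − B) = 1.26·(1 − 0.259938) = 1.26·0.740062 = 0.9325 E

Final: 0.9325 Erlangs


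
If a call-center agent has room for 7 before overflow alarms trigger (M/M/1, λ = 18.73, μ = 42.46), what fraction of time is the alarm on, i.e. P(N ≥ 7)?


ρ = 18.73/42.46 = 0.4411
P(N ≥ n) = ρ^n = 0.4411^7 = 0.003250

Final: 0.003250


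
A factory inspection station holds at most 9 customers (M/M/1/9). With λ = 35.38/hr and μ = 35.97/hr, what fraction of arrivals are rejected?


ρ = λ/μ = 35.38/35.97 = 0.9836
P_K = (1−ρ)ρ^K/(1−ρ^(K+1)) = (0.01640·0.861701)/(1 − 0.847567)
= 0.014134/0.152433 = 0.092723

Final: 0.092723


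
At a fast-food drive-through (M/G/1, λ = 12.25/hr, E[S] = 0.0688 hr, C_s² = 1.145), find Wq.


ρ = λ·E[S] = 12.25·0.0688 = 0.8428
E[S²] = E[S]²(1+C_s²) = 0.0688²·(1+1.145) = 0.010153
Wq = λ·E[S²]/(2(1−ρ)) = 12.25·0.010153/(2·0.1572) = 0.39560 hr

Final: 0.39560 hr


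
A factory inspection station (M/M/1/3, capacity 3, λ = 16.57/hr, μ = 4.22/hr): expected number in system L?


ρ = 16.57/4.22 = 3.9265
L = ρ[1 − (K+1)ρ^K + Kρ^(K+1)] / [(1−ρ)(1−ρ^(K+1))]
Numerator: 3.9265·(1 − 4·60.538293 + 3·237.706047) = 1853.189460
Denominator: (-2.9265)·(-236.706047) = 692.729782
L = 1853.189460/692.729782 = 2.6752

Final: 2.6752


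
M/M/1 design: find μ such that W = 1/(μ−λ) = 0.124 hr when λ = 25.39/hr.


W = 1/(μ−λ) ⇒ μ − λ = 1/W = 1/0.124 = 8.0645
μ = λ + 1/W = 25.39 + 8.0645 = 33.4545 per hr

Final: 33.4545 /hr


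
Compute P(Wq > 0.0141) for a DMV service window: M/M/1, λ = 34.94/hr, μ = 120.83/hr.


ρ = 34.94/120.83 = 0.2892
P(Wq > t) = ρ·e^{−(μ−λ)t} = 0.2892·e^{−1.2110}
= 0.2892·0.297885 = 0.086138

Final: 0.086138


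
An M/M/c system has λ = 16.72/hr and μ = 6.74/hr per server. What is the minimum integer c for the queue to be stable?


Stability requires cμ > λ ⇔ c > λ/μ.
λ/μ = 16.72/6.74 = 2.4807
Minimum integer c = ⌊2.4807⌋ + 1 = 3
Check: 3·6.74 = 20.22 > 16.72, while 2·6.74 = 13.48 ≤ 16.72

Final: 3 servers


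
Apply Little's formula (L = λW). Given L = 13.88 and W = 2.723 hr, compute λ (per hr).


λ = L/W = 13.88/2.723 = 5.0973 /hr

Final: 5.0973 /hr


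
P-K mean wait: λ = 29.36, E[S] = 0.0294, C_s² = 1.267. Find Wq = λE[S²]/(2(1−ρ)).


ρ = λ·E[S] = 29.36·0.0294 = 0.8632
E[S²] = E[S]²(1+C_s²) = 0.0294²·(1+1.267) = 0.001960
Wq = λ·E[S²]/(2(1−ρ)) = 29.36·0.001960/(2·0.1368) = 0.21025 hr

Final: 0.21025 hr
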